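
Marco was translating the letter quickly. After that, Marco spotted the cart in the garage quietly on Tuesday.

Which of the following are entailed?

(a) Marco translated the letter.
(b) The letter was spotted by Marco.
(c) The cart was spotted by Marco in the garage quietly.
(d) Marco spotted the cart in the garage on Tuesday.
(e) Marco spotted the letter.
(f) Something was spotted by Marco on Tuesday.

(c), (d), (f)

(a) Not entailed — 'was translating' is progressive on an accomplishment; it does not entail the completed 'translated'.
(b) Not entailed — Marco spotted the cart, not the letter; the letter belongs to the translating event.
(c) Entailed — every conjunct here is already in the original spotting event.
(d) Entailed — every conjunct here is already in the original spotting event.
(e) Not entailed — Marco spotted the cart, not the letter; the letter belongs to the translating event.
(f) Entailed — this follows by dropping conjuncts from the spotting event's description.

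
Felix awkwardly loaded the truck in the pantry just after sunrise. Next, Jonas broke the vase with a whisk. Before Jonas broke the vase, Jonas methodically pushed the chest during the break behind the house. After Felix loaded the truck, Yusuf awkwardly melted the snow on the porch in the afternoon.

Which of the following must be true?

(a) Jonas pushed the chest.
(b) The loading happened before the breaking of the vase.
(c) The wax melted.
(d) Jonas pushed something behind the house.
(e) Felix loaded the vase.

(a), (b), (d)

(a) Entailed — this follows by dropping conjuncts from the pushing event's description.
(b) Entailed — the narrative places the loading before the breaking.
(c) Not entailed — the snow is what melted, not the wax.
(d) Entailed — this follows by dropping conjuncts from the pushing event's description.
(e) Not entailed — Felix loaded the truck, not the vase; the vase belongs to the breaking event.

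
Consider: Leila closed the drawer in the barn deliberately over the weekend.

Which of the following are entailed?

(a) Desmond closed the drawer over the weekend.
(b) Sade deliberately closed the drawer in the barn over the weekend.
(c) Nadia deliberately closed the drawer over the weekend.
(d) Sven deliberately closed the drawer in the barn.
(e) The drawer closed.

(e)

(a) Not entailed — the passage has Leila closing the drawer, not Desmond.
(b) Not entailed — the passage has Leila closing the drawer, not Sade.
(c) Not entailed — the passage has Leila closing the drawer, not Nadia.
(d) Not entailed — the passage has Leila closing the drawer, not Sven.
(e) Entailed — 'Leila closed the drawer' is causative; it entails the inchoative 'the drawer closed'.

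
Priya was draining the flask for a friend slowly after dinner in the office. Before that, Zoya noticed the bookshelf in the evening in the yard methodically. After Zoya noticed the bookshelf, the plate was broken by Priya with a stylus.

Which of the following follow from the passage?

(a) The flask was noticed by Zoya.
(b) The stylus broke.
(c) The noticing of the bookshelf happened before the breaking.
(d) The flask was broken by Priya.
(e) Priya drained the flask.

(c)

(a) Not entailed — Zoya noticed the bookshelf, not the flask; the flask belongs to the draining event.
(b) Not entailed — the plate is what broke, not the stylus.
(c) Entailed — the narrative places the noticing before the breaking.
(d) Not entailed — Priya broke the plate, not the flask; the flask belongs to the draining event.
(e) Not entailed — 'was draining' is progressive on an accomplishment; it does not entail the completed 'drained'.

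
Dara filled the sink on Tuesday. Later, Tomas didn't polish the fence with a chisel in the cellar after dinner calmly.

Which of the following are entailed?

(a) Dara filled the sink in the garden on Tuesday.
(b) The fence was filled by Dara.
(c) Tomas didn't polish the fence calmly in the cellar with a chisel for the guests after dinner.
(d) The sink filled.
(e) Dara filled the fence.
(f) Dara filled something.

(c), (d), (f)

(a) Not entailed — 'in the garden' adds information not in the original event.
(b) Not entailed — Dara filled the sink, not the fence; the fence belongs to the polishing event.
(c) Entailed — under negation, adding a further restriction is entailed: if no such polishing event occurred, none occurred for the guests either.
(d) Entailed — 'Dara filled the sink' is causative; it entails the inchoative 'the sink filled'.
(e) Not entailed — Dara filled the sink, not the fence; the fence belongs to the polishing event.
(f) Entailed — the original entails any weakening of itself; this just drops 'on Tuesday' and generalizes the patient.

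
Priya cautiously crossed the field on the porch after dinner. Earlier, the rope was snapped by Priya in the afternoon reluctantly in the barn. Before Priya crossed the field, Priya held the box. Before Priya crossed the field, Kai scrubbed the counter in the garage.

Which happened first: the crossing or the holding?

The connectives place the holding before the crossing.

the holding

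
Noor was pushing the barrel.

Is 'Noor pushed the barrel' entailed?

'push' is atelic; if Noor was pushing the barrel, then Noor pushed the barrel (for some time).

yes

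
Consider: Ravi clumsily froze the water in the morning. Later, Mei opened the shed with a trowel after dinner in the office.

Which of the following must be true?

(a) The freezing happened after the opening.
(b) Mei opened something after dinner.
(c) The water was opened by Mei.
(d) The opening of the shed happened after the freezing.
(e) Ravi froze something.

(a) Not entailed — the narrative places the freezing before the opening, not after.
(b) Entailed — every conjunct here is already in the original opening event.
(c) Not entailed — Mei opened the shed, not the water; the water belongs to the freezing event.
(d) Entailed — the narrative places the freezing before the opening.
(e) Entailed — dropping 'in the morning', 'clumsily' and generalizing the patient leaves a sub-description the original still satisfies.

(b), (d), (e)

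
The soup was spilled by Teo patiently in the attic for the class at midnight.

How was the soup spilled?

'patiently' marks the manner of the spilling event.

patiently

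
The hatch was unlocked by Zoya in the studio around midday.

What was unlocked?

'the hatch' marks the patient of the unlocking event.

the hatch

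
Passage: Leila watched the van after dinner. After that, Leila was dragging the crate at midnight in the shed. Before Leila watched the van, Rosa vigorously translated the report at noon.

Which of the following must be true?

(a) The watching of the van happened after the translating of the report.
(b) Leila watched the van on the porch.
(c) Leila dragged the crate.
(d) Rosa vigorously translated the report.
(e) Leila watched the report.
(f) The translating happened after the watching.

(a) Entailed — the narrative places the translating before the watching.
(b) Not entailed — 'on the porch' adds information not in the original event.
(c) Entailed — 'drag' is an activity; 'was dragging' entails that some dragging happened, so 'dragged' holds.
(d) Entailed — the original entails any weakening of itself; this just drops 'at noon'.
(e) Not entailed — Leila watched the van, not the report; the report belongs to the translating event.
(f) Not entailed — the narrative places the translating before the watching, not after.

(a), (c), (d)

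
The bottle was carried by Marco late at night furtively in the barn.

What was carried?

the bottle

'the bottle' marks the patient of the carrying event.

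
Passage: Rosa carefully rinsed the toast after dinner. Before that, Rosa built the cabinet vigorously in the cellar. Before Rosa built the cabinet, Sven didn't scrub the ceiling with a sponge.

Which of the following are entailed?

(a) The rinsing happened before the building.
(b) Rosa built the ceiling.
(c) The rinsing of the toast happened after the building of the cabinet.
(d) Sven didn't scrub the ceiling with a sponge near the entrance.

(c), (d)

(a) Not entailed — the narrative places the building before the rinsing, not after.
(b) Not entailed — Rosa built the cabinet, not the ceiling; the ceiling belongs to the scrubbing event.
(c) Entailed — the narrative places the building before the rinsing.
(d) Entailed — under negation, adding a further restriction is entailed: if no such scrubbing event occurred, none occurred near the entrance either.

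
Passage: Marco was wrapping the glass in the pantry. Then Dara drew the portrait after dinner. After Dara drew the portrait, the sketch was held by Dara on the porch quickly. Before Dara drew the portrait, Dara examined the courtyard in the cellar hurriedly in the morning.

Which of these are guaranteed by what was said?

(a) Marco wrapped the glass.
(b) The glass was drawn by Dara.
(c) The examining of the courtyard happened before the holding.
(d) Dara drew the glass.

(a) Not entailed — 'was wrapping' is progressive on an accomplishment; it does not entail the completed 'wrapped'.
(b) Not entailed — Dara drew the portrait, not the glass; the glass belongs to the wrapping event.
(c) Entailed — the narrative places the examining before the holding.
(d) Not entailed — Dara drew the portrait, not the glass; the glass belongs to the wrapping event.

(c)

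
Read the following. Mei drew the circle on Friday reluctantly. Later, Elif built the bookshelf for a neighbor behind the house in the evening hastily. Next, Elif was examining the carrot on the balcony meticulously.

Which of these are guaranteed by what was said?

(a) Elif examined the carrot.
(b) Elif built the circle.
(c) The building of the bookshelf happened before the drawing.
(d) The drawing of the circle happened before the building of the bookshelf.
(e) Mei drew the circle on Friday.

(a) Entailed — 'examine' is an activity; 'was examining' entails that some examining happened, so 'examined' holds.
(b) Not entailed — Elif built the bookshelf, not the circle; the circle belongs to the drawing event.
(c) Not entailed — the narrative places the drawing before the building, not after.
(d) Entailed — the narrative places the drawing before the building.
(e) Entailed — the original entails any weakening of itself; this just drops 'reluctantly'.

(a), (d), (e)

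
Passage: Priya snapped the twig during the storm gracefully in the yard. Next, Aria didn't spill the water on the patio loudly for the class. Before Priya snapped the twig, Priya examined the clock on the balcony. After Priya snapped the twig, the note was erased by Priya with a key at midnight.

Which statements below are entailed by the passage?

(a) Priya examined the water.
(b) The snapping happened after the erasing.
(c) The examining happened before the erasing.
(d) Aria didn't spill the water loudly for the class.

(a) Not entailed — Priya examined the clock, not the water; the water belongs to the spilling event.
(b) Not entailed — the narrative places the snapping before the erasing, not after.
(c) Entailed — the narrative places the examining before the erasing.
(d) Not entailed — dropping 'on the patio' under negation is not valid — the original leaves open that Aria spilled the water some other way.

(c)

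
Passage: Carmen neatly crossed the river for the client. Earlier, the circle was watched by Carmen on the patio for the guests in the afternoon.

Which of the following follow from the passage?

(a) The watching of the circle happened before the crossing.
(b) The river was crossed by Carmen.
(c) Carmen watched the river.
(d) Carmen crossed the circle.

(a) Entailed — the narrative places the watching before the crossing.
(b) Entailed — dropping 'neatly', 'for the client' leaves a sub-description the original still satisfies.
(c) Not entailed — Carmen watched the circle, not the river; the river belongs to the crossing event.
(d) Not entailed — Carmen crossed the river, not the circle; the circle belongs to the watching event.

(a), (b)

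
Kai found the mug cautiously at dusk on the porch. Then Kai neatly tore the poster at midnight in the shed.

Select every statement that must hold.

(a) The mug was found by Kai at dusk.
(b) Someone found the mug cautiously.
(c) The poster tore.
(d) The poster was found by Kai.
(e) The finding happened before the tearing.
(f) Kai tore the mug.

(a) Entailed — dropping 'cautiously', 'on the porch' leaves a sub-description the original still satisfies.
(b) Entailed — every conjunct here is already in the original finding event.
(c) Entailed — 'Kai tore the poster' is causative; it entails the inchoative 'the poster tore'.
(d) Not entailed — Kai found the mug, not the poster; the poster belongs to the tearing event.
(e) Entailed — the narrative places the finding before the tearing.
(f) Not entailed — Kai tore the poster, not the mug; the mug belongs to the finding event.

(a), (b), (c), (e)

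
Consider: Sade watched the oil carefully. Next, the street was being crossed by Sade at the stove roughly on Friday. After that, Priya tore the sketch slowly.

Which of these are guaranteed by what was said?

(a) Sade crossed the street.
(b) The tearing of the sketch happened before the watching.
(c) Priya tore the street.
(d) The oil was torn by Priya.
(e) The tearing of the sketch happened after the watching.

(e)

(a) Not entailed — 'was crossing' is progressive on an accomplishment; it does not entail the completed 'crossed'.
(b) Not entailed — the narrative places the watching before the tearing, not after.
(c) Not entailed — Priya tore the sketch, not the street; the street belongs to the crossing event.
(d) Not entailed — Priya tore the sketch, not the oil; the oil belongs to the watching event.
(e) Entailed — the narrative places the watching before the tearing.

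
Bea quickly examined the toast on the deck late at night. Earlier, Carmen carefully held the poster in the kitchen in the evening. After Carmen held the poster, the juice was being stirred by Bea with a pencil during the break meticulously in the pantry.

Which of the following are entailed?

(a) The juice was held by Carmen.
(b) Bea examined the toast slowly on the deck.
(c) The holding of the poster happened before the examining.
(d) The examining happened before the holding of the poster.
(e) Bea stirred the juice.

(a) Not entailed — Carmen held the poster, not the juice; the juice belongs to the stirring event.
(b) Not entailed — 'slowly' adds a manner not in (and inconsistent with) the original.
(c) Entailed — the narrative places the holding before the examining.
(d) Not entailed — the narrative places the holding before the examining, not after.
(e) Entailed — 'stir' is an activity; 'was stirring' entails that some stirring happened, so 'stirred' holds.

(c), (e)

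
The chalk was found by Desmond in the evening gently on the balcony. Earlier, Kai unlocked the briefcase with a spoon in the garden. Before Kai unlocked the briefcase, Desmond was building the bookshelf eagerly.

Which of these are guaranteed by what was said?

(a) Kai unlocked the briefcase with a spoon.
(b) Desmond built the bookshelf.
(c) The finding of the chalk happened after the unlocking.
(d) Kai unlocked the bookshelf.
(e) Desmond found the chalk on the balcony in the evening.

(a) Entailed — the original entails any weakening of itself; this just drops 'in the garden'.
(b) Not entailed — 'was building' is progressive on an accomplishment; it does not entail the completed 'built'.
(c) Entailed — the narrative places the unlocking before the finding.
(d) Not entailed — Kai unlocked the briefcase, not the bookshelf; the bookshelf belongs to the building event.
(e) Entailed — dropping 'gently' leaves a sub-description the original still satisfies.

(a), (c), (e)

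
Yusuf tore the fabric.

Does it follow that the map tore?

Nothing is said about any map; only the fabric is affected.

no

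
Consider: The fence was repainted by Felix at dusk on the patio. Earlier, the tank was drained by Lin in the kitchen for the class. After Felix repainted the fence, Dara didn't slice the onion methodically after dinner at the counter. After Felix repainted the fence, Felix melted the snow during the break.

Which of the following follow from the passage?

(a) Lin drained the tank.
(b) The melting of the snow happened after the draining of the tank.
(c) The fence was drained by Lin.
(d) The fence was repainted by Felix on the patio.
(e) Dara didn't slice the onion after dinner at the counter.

(a) Entailed — the original entails any weakening of itself; this just drops 'in the kitchen', 'for the class'.
(b) Entailed — the narrative places the draining before the melting.
(c) Not entailed — Lin drained the tank, not the fence; the fence belongs to the repainting event.
(d) Entailed — dropping 'at dusk' leaves a sub-description the original still satisfies.
(e) Not entailed — dropping 'methodically' under negation is not valid — the original leaves open that Dara sliced the onion some other way.

(a), (b), (d)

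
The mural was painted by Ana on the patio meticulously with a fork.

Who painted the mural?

'Ana' marks the agent of the painting event.

Ana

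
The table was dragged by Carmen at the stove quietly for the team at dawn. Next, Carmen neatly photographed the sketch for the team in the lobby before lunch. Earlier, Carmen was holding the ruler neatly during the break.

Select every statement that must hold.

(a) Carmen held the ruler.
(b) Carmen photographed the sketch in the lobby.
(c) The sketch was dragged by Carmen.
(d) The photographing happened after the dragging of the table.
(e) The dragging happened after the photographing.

(a) Entailed — 'hold' is an activity; 'was holding' entails that some holding happened, so 'held' holds.
(b) Entailed — every conjunct here is already in the original photographing event.
(c) Not entailed — Carmen dragged the table, not the sketch; the sketch belongs to the photographing event.
(d) Entailed — the narrative places the dragging before the photographing.
(e) Not entailed — the narrative places the dragging before the photographing, not after.

(a), (b), (d)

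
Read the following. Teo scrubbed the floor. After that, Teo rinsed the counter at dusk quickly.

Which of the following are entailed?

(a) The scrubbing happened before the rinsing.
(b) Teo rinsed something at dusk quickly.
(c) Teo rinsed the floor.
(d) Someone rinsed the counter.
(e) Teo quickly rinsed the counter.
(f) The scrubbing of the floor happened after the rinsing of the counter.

(a) Entailed — the narrative places the scrubbing before the rinsing.
(b) Entailed — every conjunct here is already in the original rinsing event.
(c) Not entailed — Teo rinsed the counter, not the floor; the floor belongs to the scrubbing event.
(d) Entailed — the original entails any weakening of itself; this just drops 'quickly', 'at dusk' and generalizes the agent.
(e) Entailed — this follows by dropping conjuncts from the rinsing event's description.
(f) Not entailed — the narrative places the scrubbing before the rinsing, not after.

(a), (b), (d), (e)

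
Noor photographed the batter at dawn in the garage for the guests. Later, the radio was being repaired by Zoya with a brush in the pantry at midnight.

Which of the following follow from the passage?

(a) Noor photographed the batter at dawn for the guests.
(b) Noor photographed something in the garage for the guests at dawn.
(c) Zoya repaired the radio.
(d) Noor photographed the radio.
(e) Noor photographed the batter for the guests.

(a) Entailed — the original entails any weakening of itself; this just drops 'in the garage'.
(b) Entailed — the original entails any weakening of itself; this just generalizes the patient.
(c) Not entailed — 'was repairing' is progressive on an accomplishment; it does not entail the completed 'repaired'.
(d) Not entailed — Noor photographed the batter, not the radio; the radio belongs to the repairing event.
(e) Entailed — dropping 'at dawn', 'in the garage' leaves a sub-description the original still satisfies.

(a), (b), (e)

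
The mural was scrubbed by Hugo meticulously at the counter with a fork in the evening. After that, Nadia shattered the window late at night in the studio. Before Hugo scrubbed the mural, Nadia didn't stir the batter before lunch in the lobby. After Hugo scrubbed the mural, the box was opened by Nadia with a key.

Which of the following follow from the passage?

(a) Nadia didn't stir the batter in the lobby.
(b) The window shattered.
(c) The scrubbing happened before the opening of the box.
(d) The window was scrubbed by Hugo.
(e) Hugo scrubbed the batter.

(b), (c)

(a) Not entailed — dropping 'before lunch' under negation is not valid — the original leaves open that Nadia stirred the batter some other way.
(b) Entailed — 'Nadia shattered the window' is causative; it entails the inchoative 'the window shattered'.
(c) Entailed — the narrative places the scrubbing before the opening.
(d) Not entailed — Hugo scrubbed the mural, not the window; the window belongs to the shattering event.
(e) Not entailed — Hugo scrubbed the mural, not the batter; the batter belongs to the stirring event.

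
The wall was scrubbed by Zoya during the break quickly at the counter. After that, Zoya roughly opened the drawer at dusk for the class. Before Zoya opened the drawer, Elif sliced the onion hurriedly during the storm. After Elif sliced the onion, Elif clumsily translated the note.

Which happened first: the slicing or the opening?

The connectives place the slicing before the opening.

the slicing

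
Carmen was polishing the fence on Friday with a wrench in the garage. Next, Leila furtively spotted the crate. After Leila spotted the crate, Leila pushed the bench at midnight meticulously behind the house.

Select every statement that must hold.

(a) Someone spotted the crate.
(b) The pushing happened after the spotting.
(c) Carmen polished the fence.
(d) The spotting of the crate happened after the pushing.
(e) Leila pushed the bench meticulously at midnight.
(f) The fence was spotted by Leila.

(a), (b), (c), (e)

(a) Entailed — the original entails any weakening of itself; this just drops 'furtively' and generalizes the agent.
(b) Entailed — the narrative places the spotting before the pushing.
(c) Entailed — 'polish' is an activity; 'was polishing' entails that some polishing happened, so 'polished' holds.
(d) Not entailed — the narrative places the spotting before the pushing, not after.
(e) Entailed — the original entails any weakening of itself; this just drops 'behind the house'.
(f) Not entailed — Leila spotted the crate, not the fence; the fence belongs to the polishing event.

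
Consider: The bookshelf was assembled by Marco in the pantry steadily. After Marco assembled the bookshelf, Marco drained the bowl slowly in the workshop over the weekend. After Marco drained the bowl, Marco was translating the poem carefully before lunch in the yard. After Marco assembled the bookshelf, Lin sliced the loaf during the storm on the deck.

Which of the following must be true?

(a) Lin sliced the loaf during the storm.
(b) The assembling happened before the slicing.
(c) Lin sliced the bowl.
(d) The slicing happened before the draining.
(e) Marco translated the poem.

(a), (b)

(a) Entailed — the original entails any weakening of itself; this just drops 'on the deck'.
(b) Entailed — the narrative places the assembling before the slicing.
(c) Not entailed — Lin sliced the loaf, not the bowl; the bowl belongs to the draining event.
(d) Not entailed — the narrative doesn't order the slicing relative to the draining.
(e) Not entailed — 'was translating' is progressive on an accomplishment; it does not entail the completed 'translated'.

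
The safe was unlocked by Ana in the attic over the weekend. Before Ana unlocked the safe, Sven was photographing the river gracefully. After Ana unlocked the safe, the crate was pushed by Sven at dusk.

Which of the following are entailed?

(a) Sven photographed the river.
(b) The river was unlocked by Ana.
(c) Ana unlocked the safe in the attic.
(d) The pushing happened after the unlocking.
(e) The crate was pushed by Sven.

(c), (d), (e)

(a) Not entailed — 'was photographing' is progressive on an accomplishment; it does not entail the completed 'photographed'.
(b) Not entailed — Ana unlocked the safe, not the river; the river belongs to the photographing event.
(c) Entailed — dropping 'over the weekend' leaves a sub-description the original still satisfies.
(d) Entailed — the narrative places the unlocking before the pushing.
(e) Entailed — the original entails any weakening of itself; this just drops 'at dusk'.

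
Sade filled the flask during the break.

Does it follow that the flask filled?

yes

'Sade filled the flask' is the causative; it entails the inchoative 'the flask filled'.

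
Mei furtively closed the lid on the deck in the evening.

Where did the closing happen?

on the deck

'on the deck' marks the location of the closing event.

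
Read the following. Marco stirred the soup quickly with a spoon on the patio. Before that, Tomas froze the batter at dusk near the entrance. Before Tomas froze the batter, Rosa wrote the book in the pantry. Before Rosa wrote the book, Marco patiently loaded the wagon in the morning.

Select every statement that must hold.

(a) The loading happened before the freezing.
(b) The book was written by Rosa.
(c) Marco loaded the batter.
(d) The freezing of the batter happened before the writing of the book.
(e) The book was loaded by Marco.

(a) Entailed — the narrative places the loading before the freezing.
(b) Entailed — the original entails any weakening of itself; this just drops 'in the pantry'.
(c) Not entailed — Marco loaded the wagon, not the batter; the batter belongs to the freezing event.
(d) Not entailed — the narrative places the writing before the freezing, not after.
(e) Not entailed — Marco loaded the wagon, not the book; the book belongs to the writing event.

(a), (b)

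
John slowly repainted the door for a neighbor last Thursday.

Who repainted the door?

John

'John' marks the agent of the repainting event.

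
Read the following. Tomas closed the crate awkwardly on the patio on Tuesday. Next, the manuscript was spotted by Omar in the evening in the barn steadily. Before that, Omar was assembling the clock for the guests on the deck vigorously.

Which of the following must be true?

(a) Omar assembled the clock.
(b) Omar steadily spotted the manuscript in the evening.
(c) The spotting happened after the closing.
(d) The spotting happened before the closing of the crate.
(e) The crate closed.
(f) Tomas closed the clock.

(a) Not entailed — 'was assembling' is progressive on an accomplishment; it does not entail the completed 'assembled'.
(b) Entailed — the original entails any weakening of itself; this just drops 'in the barn'.
(c) Entailed — the narrative places the closing before the spotting.
(d) Not entailed — the narrative places the closing before the spotting, not after.
(e) Entailed — 'Tomas closed the crate' is causative; it entails the inchoative 'the crate closed'.
(f) Not entailed — Tomas closed the crate, not the clock; the clock belongs to the assembling event.

(b), (c), (e)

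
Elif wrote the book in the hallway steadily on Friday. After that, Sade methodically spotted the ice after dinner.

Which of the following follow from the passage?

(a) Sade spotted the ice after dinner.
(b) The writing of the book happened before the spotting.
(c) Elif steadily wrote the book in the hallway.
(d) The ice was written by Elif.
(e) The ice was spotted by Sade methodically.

(a) Entailed — every conjunct here is already in the original spotting event.
(b) Entailed — the narrative places the writing before the spotting.
(c) Entailed — this follows by dropping conjuncts from the writing event's description.
(d) Not entailed — Elif wrote the book, not the ice; the ice belongs to the spotting event.
(e) Entailed — the original entails any weakening of itself; this just drops 'after dinner'.

(a), (b), (c), (e)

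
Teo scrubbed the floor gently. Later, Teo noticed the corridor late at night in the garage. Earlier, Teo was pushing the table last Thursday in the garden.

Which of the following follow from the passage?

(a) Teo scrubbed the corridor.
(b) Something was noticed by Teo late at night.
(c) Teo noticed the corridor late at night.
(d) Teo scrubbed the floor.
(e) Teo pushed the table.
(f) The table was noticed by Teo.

(b), (c), (d), (e)

(a) Not entailed — Teo scrubbed the floor, not the corridor; the corridor belongs to the noticing event.
(b) Entailed — every conjunct here is already in the original noticing event.
(c) Entailed — dropping 'in the garage' leaves a sub-description the original still satisfies.
(d) Entailed — this follows by dropping conjuncts from the scrubbing event's description.
(e) Entailed — 'push' is an activity; 'was pushing' entails that some pushing happened, so 'pushed' holds.
(f) Not entailed — Teo noticed the corridor, not the table; the table belongs to the pushing event.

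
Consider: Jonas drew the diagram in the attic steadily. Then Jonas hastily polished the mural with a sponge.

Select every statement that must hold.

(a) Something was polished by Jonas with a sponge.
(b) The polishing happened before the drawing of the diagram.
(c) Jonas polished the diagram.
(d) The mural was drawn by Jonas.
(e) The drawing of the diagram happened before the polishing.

(a) Entailed — dropping 'hastily' and generalizing the patient leaves a sub-description the original still satisfies.
(b) Not entailed — the narrative places the drawing before the polishing, not after.
(c) Not entailed — Jonas polished the mural, not the diagram; the diagram belongs to the drawing event.
(d) Not entailed — Jonas drew the diagram, not the mural; the mural belongs to the polishing event.
(e) Entailed — the narrative places the drawing before the polishing.

(a), (e)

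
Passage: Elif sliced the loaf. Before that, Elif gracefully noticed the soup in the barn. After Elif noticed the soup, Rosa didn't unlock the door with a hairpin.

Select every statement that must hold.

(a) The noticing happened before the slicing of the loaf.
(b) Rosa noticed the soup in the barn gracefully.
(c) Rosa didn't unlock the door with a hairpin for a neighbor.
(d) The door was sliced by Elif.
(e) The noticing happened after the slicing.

(a) Entailed — the narrative places the noticing before the slicing.
(b) Not entailed — the passage has Elif noticing the soup, not Rosa.
(c) Entailed — under negation, adding a further restriction is entailed: if no such unlocking event occurred, none occurred for a neighbor either.
(d) Not entailed — Elif sliced the loaf, not the door; the door belongs to the unlocking event.
(e) Not entailed — the narrative places the noticing before the slicing, not after.

(a), (c)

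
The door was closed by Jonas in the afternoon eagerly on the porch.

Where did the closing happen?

on the porch

'on the porch' marks the location of the closing event.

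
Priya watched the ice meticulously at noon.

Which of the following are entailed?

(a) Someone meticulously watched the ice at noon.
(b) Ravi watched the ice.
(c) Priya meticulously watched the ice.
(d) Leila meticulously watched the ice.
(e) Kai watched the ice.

(a), (c)

(a) Entailed — the original entails any weakening of itself; this just generalizes the agent.
(b) Not entailed — the passage has Priya watching the ice, not Ravi.
(c) Entailed — every conjunct here is already in the original watching event.
(d) Not entailed — the passage has Priya watching the ice, not Leila.
(e) Not entailed — the passage has Priya watching the ice, not Kai.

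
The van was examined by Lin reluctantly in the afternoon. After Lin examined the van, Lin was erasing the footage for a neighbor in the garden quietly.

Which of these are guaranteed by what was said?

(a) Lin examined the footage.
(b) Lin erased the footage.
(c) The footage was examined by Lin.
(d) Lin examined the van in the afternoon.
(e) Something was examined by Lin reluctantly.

(a) Not entailed — Lin examined the van, not the footage; the footage belongs to the erasing event.
(b) Not entailed — 'was erasing' is progressive on an accomplishment; it does not entail the completed 'erased'.
(c) Not entailed — Lin examined the van, not the footage; the footage belongs to the erasing event.
(d) Entailed — this follows by dropping conjuncts from the examining event's description.
(e) Entailed — this follows by dropping conjuncts from the examining event's description.

(d), (e)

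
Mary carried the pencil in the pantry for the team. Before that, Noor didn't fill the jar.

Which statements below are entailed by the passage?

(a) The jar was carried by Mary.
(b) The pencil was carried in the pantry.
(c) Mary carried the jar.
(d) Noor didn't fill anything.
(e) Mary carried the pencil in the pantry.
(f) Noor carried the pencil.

(a) Not entailed — Mary carried the pencil, not the jar; the jar belongs to the filling event.
(b) Entailed — every conjunct here is already in the original carrying event.
(c) Not entailed — Mary carried the pencil, not the jar; the jar belongs to the filling event.
(d) Not entailed — the original only denies this specific event; Noor may have filled something else.
(e) Entailed — the original entails any weakening of itself; this just drops 'for the team'.
(f) Not entailed — the passage has Mary carrying the pencil, not Noor.

(b), (e)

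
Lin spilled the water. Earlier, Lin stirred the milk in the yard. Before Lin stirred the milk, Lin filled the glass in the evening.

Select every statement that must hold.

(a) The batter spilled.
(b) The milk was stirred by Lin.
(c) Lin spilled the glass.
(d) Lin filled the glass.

(b), (d)

(a) Not entailed — the water is what spilled, not the batter.
(b) Entailed — every conjunct here is already in the original stirring event.
(c) Not entailed — Lin spilled the water, not the glass; the glass belongs to the filling event.
(d) Entailed — dropping 'in the evening' leaves a sub-description the original still satisfies.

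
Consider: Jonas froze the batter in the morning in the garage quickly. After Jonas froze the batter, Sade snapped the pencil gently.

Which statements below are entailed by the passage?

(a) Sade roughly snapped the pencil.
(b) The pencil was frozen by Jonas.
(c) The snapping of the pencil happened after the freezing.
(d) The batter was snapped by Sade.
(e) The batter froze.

(a) Not entailed — 'roughly' adds a manner not in (and inconsistent with) the original.
(b) Not entailed — Jonas froze the batter, not the pencil; the pencil belongs to the snapping event.
(c) Entailed — the narrative places the freezing before the snapping.
(d) Not entailed — Sade snapped the pencil, not the batter; the batter belongs to the freezing event.
(e) Entailed — 'Jonas froze the batter' is causative; it entails the inchoative 'the batter froze'.

(c), (e)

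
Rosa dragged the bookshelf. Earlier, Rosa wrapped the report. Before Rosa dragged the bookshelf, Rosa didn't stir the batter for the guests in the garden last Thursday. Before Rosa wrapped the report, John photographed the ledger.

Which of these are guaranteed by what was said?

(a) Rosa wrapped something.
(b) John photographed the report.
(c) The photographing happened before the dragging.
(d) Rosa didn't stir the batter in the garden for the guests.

(a) Entailed — every conjunct here is already in the original wrapping event.
(b) Not entailed — John photographed the ledger, not the report; the report belongs to the wrapping event.
(c) Entailed — the narrative places the photographing before the dragging.
(d) Not entailed — dropping 'last Thursday' under negation is not valid — the original leaves open that Rosa stirred the batter some other way.

(a), (c)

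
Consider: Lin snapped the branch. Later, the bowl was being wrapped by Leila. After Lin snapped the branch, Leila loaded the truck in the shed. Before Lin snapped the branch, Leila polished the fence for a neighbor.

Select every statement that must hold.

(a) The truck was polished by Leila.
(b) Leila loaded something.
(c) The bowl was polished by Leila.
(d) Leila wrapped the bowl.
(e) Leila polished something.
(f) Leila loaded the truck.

(a) Not entailed — Leila polished the fence, not the truck; the truck belongs to the loading event.
(b) Entailed — dropping 'in the shed' and generalizing the patient leaves a sub-description the original still satisfies.
(c) Not entailed — Leila polished the fence, not the bowl; the bowl belongs to the wrapping event.
(d) Not entailed — 'was wrapping' is progressive on an accomplishment; it does not entail the completed 'wrapped'.
(e) Entailed — every conjunct here is already in the original polishing event.
(f) Entailed — the original entails any weakening of itself; this just drops 'in the shed'.

(b), (e), (f)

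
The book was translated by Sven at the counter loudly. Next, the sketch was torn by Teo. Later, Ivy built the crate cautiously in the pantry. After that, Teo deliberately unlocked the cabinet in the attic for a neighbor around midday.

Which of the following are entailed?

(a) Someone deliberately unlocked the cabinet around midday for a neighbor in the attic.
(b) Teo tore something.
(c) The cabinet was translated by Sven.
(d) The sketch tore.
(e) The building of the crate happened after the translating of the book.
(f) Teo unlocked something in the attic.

(a) Entailed — the original entails any weakening of itself; this just generalizes the agent.
(b) Entailed — this follows by dropping conjuncts from the tearing event's description.
(c) Not entailed — Sven translated the book, not the cabinet; the cabinet belongs to the unlocking event.
(d) Entailed — 'Teo tore the sketch' is causative; it entails the inchoative 'the sketch tore'.
(e) Entailed — the narrative places the translating before the building.
(f) Entailed — every conjunct here is already in the original unlocking event.

(a), (b), (d), (e), (f)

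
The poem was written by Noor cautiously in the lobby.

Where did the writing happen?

in the lobby

'in the lobby' marks the location of the writing event.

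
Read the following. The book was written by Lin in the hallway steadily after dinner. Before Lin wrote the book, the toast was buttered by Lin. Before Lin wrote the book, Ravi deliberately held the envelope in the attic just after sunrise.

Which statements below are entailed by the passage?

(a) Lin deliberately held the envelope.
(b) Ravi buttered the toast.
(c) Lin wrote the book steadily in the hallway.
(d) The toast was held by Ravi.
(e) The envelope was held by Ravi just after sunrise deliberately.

(c), (e)

(a) Not entailed — the passage has Ravi holding the envelope, not Lin.
(b) Not entailed — the passage has Lin buttering the toast, not Ravi.
(c) Entailed — every conjunct here is already in the original writing event.
(d) Not entailed — Ravi held the envelope, not the toast; the toast belongs to the buttering event.
(e) Entailed — the original entails any weakening of itself; this just drops 'in the attic'.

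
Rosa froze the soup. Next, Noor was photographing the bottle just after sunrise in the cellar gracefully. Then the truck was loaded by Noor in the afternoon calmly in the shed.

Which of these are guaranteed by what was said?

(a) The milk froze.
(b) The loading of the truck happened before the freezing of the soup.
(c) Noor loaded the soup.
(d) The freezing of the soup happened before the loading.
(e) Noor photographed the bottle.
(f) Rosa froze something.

(d), (f)

(a) Not entailed — the soup is what froze, not the milk.
(b) Not entailed — the narrative places the freezing before the loading, not after.
(c) Not entailed — Noor loaded the truck, not the soup; the soup belongs to the freezing event.
(d) Entailed — the narrative places the freezing before the loading.
(e) Not entailed — 'was photographing' is progressive on an accomplishment; it does not entail the completed 'photographed'.
(f) Entailed — this follows by dropping conjuncts from the freezing event's description.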